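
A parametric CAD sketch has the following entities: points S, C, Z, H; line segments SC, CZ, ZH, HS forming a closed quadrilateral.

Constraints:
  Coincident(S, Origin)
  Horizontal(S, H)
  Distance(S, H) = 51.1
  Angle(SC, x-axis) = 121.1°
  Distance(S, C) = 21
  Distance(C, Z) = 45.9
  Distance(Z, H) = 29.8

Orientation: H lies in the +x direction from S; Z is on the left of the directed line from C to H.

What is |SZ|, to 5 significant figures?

42.515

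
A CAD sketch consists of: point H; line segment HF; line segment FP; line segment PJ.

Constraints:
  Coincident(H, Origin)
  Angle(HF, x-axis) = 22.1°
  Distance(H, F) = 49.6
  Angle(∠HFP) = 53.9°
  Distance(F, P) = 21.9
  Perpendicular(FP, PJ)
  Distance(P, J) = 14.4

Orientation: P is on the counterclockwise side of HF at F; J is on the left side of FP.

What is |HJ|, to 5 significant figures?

26.700

H is at the origin; HF runs at 22.1° with length 49.6, so F = 49.6·(cos 22.1°, sin 22.1°) = (45.956, 18.661). ∠HFP = 53.9°, so FP runs at 22.1° + (180° − 53.9°) = 148.20° from the x-axis; with |FP| = 21.9, P = F + 21.9·(cos 148.20°, sin 148.20°) = (27.343, 30.201). The perpendicularity gives PJ at right angles to FP; with |PJ| = 14.4 on the left of FP, J = P + 14.4·(-0.52696, -0.84989) = (19.755, 17.963). Then |HJ| = |J − H| = 26.700.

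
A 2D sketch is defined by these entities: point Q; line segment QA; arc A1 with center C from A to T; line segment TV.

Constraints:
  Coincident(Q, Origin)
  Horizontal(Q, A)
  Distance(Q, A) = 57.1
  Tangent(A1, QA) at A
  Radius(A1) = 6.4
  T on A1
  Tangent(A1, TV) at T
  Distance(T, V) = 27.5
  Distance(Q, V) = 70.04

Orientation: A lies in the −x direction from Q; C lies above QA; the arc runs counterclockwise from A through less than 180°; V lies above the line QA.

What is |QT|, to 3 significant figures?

51.9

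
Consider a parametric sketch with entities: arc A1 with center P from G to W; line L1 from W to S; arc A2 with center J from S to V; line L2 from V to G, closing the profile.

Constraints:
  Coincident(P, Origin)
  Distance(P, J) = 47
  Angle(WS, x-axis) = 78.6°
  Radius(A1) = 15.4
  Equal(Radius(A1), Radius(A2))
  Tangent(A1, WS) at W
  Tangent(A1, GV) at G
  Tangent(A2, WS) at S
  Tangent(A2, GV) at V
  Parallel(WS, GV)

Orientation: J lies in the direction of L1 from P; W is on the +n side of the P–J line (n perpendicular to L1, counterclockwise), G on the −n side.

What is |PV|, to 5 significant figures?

49.459

Tangency of A1 to both parallel lines with radius 15.4 puts W and G at P ± 15.4·n: W = (-15.096, 3.0439), G = (15.096, -3.0439). Equal radii place S and V the same way about J: S = J + 15.4·n = (-5.8063, 49.117), V = J − 15.4·n = (24.386, 43.029). Then |PV| = |V − P| = 49.459.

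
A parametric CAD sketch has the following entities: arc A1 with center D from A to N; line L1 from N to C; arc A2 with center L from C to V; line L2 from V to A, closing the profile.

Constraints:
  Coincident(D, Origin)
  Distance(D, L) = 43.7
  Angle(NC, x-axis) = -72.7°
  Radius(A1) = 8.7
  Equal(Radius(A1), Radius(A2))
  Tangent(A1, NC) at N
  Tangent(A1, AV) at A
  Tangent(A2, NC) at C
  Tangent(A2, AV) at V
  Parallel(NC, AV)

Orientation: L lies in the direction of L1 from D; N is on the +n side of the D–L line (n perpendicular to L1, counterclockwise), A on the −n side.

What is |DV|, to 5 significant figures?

44.558

The slot axis is L1's direction at -72.7°, so u = (cos -72.7°, sin -72.7°) = (0.29737, -0.95476) and n = (−sin -72.7°, cos -72.7°) = (0.95476, 0.29737). D is at the origin and L lies 43.7 along u from D, so L = 43.7·u = (12.995, -41.723). Tangency of A1 to both parallel lines with radius 8.7 puts N and A at D ± 8.7·n: N = (8.3064, 2.5872), A = (-8.3064, -2.5872). Equal radii place C and V the same way about L: C = L + 8.7·n = (21.302, -39.136), V = L − 8.7·n = (4.6889, -44.310). Then |DV| = |V − D| = 44.558.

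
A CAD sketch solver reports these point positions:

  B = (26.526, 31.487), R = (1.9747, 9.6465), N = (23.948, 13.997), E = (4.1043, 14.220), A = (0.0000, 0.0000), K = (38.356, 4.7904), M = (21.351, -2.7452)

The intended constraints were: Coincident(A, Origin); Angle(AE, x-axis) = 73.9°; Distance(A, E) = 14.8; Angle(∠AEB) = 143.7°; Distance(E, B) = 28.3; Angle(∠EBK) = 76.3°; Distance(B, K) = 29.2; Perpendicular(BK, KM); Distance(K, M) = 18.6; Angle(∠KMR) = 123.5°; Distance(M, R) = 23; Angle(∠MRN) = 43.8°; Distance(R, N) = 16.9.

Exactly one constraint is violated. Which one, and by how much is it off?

Distance(R, N) = 16.9 — off by 5.50.

A = (0.00, 0.00) ✓; AE at 73.90° ✓; |AE| = 14.80 ✓; ∠AEB = 143.7° ✓; |EB| = 28.30 ✓; ∠EBK = 76.30° ✓; |BK| = 29.20 ✓; ∠(BK, KM) = 90.00° ✓; |KM| = 18.60 ✓; ∠KMR = 123.5° ✓; |MR| = 23.00 ✓; ∠MRN = 43.80° ✓; |RN| = 22.40 ✗.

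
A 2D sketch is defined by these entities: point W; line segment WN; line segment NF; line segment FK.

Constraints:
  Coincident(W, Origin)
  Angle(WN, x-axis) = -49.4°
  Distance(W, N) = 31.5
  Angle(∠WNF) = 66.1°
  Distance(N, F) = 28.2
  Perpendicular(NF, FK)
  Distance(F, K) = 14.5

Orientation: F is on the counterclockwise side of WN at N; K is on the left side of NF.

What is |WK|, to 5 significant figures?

21.043

W is at the origin; WN runs at -49.4° with length 31.5, so N = 31.5·(cos -49.4°, sin -49.4°) = (20.499, -23.917). ∠WNF = 66.1°, so NF runs at -49.4° + (180° − 66.1°) = 64.500° from the x-axis; with |NF| = 28.2, F = N + 28.2·(cos 64.500°, sin 64.500°) = (32.640, 1.5359). NF ⟂ FK; with |FK| = 14.5 on the left of NF, K = F + 14.5·(-0.90259, 0.43051) = (19.552, 7.7783). Then |WK| = |K − W| = 21.043.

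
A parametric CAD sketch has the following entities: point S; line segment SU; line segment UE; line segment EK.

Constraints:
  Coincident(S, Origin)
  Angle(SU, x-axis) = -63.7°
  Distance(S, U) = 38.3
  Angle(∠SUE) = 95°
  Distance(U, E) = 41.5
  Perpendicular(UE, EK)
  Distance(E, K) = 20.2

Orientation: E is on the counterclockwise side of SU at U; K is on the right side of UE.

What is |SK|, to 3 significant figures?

73.6

∠SUE = 95.0°, so UE runs at -63.7° + (180° − 95.0°) = 21.3° from the x-axis; with |UE| = 41.5, E = U + 41.5·(cos 21.3°, sin 21.3°) = (55.6, -19.3). UE ⟂ EK; with |EK| = 20.2 on the right of UE, K = E + 20.2·(0.363, -0.932) = (63.0, -38.1). Then |SK| = |K − S| = 73.6.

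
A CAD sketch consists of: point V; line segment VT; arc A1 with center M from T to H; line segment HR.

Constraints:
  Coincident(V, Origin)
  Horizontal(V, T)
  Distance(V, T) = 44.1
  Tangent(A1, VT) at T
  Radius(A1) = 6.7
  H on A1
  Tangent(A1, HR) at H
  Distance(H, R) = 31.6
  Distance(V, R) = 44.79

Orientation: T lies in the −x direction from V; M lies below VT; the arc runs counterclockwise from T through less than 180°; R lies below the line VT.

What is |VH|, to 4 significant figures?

50.37

V is at the origin; VT is horizontal with |VT| = 44.1 and T on the −x side, so T = (-44.10, 0.000). Tangency of A1 to VT means the radius MT is perpendicular to VT, so M = T + (0, -6.7) = (-44.10, -6.700). Since MH ⟂ HR (tangency), |MR| = √(6.7² + 31.6²) = 32.30 regardless of where H sits on A1. So R lies on both circle(V, 44.79) and circle(M, 32.30); the below-VT intersection is R = (-28.19, -34.81). H is the foot of the tangent from R: H = (-49.12, -11.14).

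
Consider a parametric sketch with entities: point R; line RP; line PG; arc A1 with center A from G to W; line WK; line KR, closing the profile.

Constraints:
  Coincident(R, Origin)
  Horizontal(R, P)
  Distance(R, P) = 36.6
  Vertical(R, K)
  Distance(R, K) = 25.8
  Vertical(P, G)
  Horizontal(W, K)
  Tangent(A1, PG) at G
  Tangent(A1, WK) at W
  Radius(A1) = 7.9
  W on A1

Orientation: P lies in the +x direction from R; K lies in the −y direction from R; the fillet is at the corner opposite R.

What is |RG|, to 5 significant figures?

40.743

The virtual corner opposite R is at (36.600, -25.800). A1 meets PG tangentially, so AG is at right angles to PG and since A1 is tangent to WK there, AW ⟂ WK, with radius 7.9, so the center A sits 7.9 in from both sides at A = (28.700, -17.900). That places the tangent points at G = (36.600, -17.900) on PG and W = (28.700, -25.800) on WK. Then |RG| = |G − R| = 40.743.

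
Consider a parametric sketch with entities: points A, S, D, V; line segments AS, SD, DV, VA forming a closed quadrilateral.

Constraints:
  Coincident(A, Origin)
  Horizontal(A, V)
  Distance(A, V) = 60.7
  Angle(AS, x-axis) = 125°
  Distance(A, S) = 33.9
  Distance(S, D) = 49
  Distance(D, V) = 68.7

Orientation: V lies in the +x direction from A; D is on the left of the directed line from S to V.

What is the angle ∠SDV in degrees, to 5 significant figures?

90.626°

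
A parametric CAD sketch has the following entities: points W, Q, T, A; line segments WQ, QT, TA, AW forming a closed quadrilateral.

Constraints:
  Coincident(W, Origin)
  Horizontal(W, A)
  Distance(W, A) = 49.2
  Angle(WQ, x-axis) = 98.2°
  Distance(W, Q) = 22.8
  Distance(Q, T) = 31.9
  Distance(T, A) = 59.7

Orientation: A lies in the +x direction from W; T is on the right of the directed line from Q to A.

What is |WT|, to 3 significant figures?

13.1

Checks: |QT| = 31.90 ✓; |TA| = 59.70 ✓.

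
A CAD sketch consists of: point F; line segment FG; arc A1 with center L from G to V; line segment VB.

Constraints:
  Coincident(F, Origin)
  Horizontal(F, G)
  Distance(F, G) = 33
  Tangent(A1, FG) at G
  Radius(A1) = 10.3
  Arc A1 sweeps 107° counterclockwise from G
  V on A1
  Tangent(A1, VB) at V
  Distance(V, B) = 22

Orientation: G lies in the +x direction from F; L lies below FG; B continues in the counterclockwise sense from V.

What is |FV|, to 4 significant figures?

26.70

F is at the origin; FG is horizontal with |FG| = 33.0 and G on the +x side, so G = (33.00, 0.000). The tangent condition forces LG to be normal to FG, so L = G + (0, -10.3) = (33.00, -10.30). On A1, G sits at bearing 90° from L; a 107° counterclockwise sweep puts V at bearing 197°, so V = L + 10.3·(cos 197°, sin 197°) = (23.15, -13.31). Then |FV| = |V − F| = 26.70.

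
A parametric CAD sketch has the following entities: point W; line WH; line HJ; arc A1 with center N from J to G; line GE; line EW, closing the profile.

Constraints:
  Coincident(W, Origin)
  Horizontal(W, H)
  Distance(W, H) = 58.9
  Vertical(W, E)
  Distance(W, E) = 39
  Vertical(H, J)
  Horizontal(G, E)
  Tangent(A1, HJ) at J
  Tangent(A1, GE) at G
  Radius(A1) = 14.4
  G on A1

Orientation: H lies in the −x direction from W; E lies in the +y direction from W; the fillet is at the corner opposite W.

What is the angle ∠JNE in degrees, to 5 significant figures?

162.07°

W is at the origin; W and H share the same y with |WH| = 58.9 and H on the −x side, so H = (-58.900, 0.0000). W and E share the same x with |WE| = 39.0 and E on the +y side, so E = (0.0000, 39.000). The virtual corner opposite W is at (-58.900, 39.000). Tangency of A1 to HJ means the radius NJ is perpendicular to HJ and since A1 is tangent to GE there, NG ⟂ GE, with radius 14.4, so the center N sits 14.4 in from both sides at N = (-44.500, 24.600). That places the tangent points at J = (-58.900, 24.600) on HJ and G = (-44.500, 39.000) on GE. Then cos ∠JNE = NJ·NE / (|NJ||NE|), giving 162.07°.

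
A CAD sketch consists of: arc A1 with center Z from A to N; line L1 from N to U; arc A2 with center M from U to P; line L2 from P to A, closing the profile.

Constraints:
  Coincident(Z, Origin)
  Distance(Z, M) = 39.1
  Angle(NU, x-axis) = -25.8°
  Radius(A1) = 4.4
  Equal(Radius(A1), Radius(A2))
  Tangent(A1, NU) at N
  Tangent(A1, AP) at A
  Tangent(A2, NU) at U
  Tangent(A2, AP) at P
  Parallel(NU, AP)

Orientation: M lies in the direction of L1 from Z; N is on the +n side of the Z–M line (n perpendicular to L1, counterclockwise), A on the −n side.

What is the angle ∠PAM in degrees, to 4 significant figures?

6.421°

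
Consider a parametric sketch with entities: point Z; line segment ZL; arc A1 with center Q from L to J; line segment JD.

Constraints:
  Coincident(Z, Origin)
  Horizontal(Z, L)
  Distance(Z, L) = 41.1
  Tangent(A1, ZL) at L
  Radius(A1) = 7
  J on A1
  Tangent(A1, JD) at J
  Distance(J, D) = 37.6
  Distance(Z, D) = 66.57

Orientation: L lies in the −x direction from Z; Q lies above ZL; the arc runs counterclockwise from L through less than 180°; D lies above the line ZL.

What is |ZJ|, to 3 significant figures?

36.0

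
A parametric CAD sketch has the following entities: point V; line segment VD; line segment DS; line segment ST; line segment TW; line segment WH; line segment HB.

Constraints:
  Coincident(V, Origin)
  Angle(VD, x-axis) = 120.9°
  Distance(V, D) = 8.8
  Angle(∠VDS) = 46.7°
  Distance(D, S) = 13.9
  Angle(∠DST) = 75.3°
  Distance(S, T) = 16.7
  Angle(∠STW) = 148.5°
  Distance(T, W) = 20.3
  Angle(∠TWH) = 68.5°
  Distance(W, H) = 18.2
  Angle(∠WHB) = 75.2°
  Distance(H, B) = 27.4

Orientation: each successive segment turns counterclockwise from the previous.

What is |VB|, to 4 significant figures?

9.835

V is at the origin; VD runs at 120.9° with length 8.8, so D = (-4.519, 7.551). ∠VDS = 46.7° gives DS at -105.8° from the x-axis; with |DS| = 13.9, S = (-8.304, -5.824). ∠DST = 75.3° gives ST at -1.100° from the x-axis; with |ST| = 16.7, T = (8.393, -6.144). ∠STW = 148.5° gives TW at 30.40° from the x-axis; with |TW| = 20.3, W = (25.90, 4.128). ∠TWH = 68.5° gives WH at 141.9° from the x-axis; with |WH| = 18.2, H = (11.58, 15.36). ∠WHB = 75.2° gives HB at -113.3° from the x-axis; with |HB| = 27.4, B = (0.7419, -9.807). Then |VB| = |B − V| = 9.835.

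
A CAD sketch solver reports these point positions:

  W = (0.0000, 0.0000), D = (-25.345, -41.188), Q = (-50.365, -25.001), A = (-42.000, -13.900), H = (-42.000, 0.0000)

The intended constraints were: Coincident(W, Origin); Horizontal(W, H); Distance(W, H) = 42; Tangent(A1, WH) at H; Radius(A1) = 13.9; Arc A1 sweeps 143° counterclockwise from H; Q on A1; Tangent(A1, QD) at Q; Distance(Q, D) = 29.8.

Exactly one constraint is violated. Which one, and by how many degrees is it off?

Tangent(A1, QD) at Q — off by 4.10°.

W = (0.00, 0.00) ✓; W.y = 0.00, H.y = 0.00 ✓; |WH| = 42.00 ✓; ∠(AH, HW) = 90.00° ✓; |AH| = 13.90 ✓; bearing(A→Q) − bearing(A→H) = 143.0° ✓; |AQ| = 13.90 ✓; ∠(AQ, QD) = 85.90° ✗; |QD| = 29.80 ✓.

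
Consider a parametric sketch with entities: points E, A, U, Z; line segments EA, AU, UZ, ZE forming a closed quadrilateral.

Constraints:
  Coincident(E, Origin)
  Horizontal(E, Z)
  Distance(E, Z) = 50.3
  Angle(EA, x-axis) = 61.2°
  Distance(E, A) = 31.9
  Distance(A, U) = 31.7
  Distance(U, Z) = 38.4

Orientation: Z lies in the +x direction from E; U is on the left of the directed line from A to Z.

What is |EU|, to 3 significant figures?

59.3

E is at the origin; E and Z share the same y with |EZ| = 50.3 and Z in +x, so Z = (50.3, 0). EA runs at 61.2° with |EA| = 31.9, so A = (15.4, 28.0). U is determined by |AU| = 31.7 and |UZ| = 38.4 together: it lies at the intersection of circle(A, 31.7) and circle(Z, 38.4). With |AZ| = 44.7, the foot of the radical line on AZ is 17.1 from A and the perpendicular offset is √(31.7² − 17.1²) = 26.7. Taking the left-of-AZ solution: U = (45.4, 38.1).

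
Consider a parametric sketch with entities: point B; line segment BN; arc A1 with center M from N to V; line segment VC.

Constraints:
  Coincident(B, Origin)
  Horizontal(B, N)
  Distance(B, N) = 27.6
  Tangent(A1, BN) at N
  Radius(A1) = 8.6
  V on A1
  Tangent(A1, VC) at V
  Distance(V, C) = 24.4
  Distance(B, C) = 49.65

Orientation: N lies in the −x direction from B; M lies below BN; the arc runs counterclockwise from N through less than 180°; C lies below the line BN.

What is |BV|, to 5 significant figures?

37.086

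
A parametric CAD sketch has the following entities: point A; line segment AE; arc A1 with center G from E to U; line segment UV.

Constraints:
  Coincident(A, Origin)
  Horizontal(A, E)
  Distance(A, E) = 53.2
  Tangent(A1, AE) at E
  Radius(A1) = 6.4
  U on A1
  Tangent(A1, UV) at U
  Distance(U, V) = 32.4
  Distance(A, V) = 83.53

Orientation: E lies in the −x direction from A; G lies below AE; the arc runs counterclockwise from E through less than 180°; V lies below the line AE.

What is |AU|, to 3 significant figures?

58.1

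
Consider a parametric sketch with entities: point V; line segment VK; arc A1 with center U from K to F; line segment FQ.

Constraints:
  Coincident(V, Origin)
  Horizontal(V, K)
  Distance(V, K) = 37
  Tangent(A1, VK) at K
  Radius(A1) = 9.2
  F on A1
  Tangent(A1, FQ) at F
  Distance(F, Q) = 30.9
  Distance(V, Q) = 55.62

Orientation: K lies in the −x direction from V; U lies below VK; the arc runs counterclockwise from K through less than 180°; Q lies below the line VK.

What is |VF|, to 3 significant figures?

47.3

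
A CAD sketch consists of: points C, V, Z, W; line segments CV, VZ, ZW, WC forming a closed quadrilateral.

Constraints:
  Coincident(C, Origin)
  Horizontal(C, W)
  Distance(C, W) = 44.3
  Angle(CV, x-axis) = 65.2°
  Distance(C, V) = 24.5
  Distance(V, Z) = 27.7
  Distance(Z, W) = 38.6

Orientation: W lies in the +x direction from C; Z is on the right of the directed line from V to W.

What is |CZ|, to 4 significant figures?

7.929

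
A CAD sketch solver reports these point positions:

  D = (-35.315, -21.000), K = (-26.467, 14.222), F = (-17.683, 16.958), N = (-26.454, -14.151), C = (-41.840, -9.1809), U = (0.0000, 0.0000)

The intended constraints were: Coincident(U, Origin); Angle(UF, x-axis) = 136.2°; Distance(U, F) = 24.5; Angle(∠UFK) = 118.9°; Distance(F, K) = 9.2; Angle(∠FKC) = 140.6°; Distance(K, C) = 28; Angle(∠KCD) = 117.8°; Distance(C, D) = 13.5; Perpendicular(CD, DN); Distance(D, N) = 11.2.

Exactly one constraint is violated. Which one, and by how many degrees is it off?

Perpendicular(CD, DN) — off by 8.80°.

U = (0.00, 0.00) ✓; UF at 136.2° ✓; |UF| = 24.50 ✓; ∠UFK = 118.9° ✓; |FK| = 9.200 ✓; ∠FKC = 140.6° ✓; |KC| = 28.00 ✓; ∠KCD = 117.8° ✓; |CD| = 13.50 ✓; ∠(CD, DN) = 98.80° ✗; |DN| = 11.20 ✓.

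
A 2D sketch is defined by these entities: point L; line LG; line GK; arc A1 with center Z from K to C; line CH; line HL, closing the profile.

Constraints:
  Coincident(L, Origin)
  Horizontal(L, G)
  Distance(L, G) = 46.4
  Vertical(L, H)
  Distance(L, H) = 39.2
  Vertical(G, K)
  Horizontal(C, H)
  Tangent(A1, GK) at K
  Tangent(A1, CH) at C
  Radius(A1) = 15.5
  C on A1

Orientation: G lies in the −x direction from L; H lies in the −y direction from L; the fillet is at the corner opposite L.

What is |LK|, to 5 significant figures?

52.102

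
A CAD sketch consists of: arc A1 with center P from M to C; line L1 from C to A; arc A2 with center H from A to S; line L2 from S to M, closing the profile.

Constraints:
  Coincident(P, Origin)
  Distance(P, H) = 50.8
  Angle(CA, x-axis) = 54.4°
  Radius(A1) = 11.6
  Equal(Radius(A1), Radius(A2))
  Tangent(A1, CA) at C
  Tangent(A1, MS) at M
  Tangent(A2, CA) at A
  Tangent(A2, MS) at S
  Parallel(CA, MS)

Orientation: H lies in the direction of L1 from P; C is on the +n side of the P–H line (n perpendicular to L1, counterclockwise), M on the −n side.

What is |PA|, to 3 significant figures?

52.1

Tangency of A1 to both parallel lines with radius 11.6 puts C and M at P ± 11.6·n: C = (-9.43, 6.75), M = (9.43, -6.75). Equal radii place A and S the same way about H: A = H + 11.6·n = (20.1, 48.1), S = H − 11.6·n = (39.0, 34.6). Then |PA| = |A − P| = 52.1.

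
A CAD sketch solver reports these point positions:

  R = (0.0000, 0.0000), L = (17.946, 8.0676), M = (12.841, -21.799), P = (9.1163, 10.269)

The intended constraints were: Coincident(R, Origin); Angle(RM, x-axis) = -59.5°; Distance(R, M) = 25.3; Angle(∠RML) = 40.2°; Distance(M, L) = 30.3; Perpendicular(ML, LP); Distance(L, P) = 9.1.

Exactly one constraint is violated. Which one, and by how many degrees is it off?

Perpendicular(ML, LP) — off by 4.30°.

R = (0.00, 0.00) ✓; RM at -59.50° ✓; |RM| = 25.30 ✓; ∠RML = 40.20° ✓; |ML| = 30.30 ✓; ∠(ML, LP) = 85.70° ✗; |LP| = 9.100 ✓.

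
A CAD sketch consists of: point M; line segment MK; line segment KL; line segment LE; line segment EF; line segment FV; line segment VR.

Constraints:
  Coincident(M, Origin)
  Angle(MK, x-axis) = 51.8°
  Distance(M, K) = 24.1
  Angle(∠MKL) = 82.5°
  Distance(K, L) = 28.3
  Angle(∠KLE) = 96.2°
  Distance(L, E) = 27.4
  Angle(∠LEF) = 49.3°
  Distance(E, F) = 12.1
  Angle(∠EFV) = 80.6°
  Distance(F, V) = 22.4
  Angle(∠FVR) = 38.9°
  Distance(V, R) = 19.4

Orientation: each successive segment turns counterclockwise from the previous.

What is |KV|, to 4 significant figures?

37.06

M is at the origin; MK runs at 51.8° with length 24.1, so K = (14.90, 18.94). ∠MKL = 82.5° gives KL at 149.3° from the x-axis; with |KL| = 28.3, L = (-9.430, 33.39). ∠KLE = 96.2° gives LE at -126.9° from the x-axis; with |LE| = 27.4, E = (-25.88, 11.48). ∠LEF = 49.3° gives EF at 3.800° from the x-axis; with |EF| = 12.1, F = (-13.81, 12.28). ∠EFV = 80.6° gives FV at 103.2° from the x-axis; with |FV| = 22.4, V = (-18.92, 34.09). Then |KV| = |V − K| = 37.06.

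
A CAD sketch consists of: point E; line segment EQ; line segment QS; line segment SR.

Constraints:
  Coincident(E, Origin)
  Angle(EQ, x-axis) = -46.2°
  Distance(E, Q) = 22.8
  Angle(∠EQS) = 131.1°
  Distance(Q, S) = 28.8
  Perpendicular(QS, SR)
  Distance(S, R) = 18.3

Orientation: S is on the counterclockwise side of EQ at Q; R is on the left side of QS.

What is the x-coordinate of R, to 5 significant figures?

43.687

∠EQS = 131.1°, so QS runs at -46.2° + (180° − 131.1°) = 2.7000° from the x-axis; with |QS| = 28.8, S = Q + 28.8·(cos 2.7000°, sin 2.7000°) = (44.549, -15.099). QS ⟂ SR; with |SR| = 18.3 on the left of QS, R = S + 18.3·(-0.047106, 0.99889) = (43.687, 3.1802). So R.x = 43.687.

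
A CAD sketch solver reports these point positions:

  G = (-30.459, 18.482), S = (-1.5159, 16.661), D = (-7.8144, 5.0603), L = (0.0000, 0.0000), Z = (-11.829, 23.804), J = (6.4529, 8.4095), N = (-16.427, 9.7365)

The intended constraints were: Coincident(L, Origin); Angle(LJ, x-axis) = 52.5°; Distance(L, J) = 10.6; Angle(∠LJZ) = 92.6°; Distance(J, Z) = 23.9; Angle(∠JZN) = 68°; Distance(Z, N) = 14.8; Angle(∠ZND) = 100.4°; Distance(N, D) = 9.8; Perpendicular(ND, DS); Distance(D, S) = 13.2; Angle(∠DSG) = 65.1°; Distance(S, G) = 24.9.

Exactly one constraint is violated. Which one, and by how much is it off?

Distance(S, G) = 24.9 — off by 4.10.

L = (0.00, 0.00) ✓; LJ at 52.50° ✓; |LJ| = 10.60 ✓; ∠LJZ = 92.60° ✓; |JZ| = 23.90 ✓; ∠JZN = 68.00° ✓; |ZN| = 14.80 ✓; ∠ZND = 100.4° ✓; |ND| = 9.800 ✓; ∠(ND, DS) = 90.00° ✓; |DS| = 13.20 ✓; ∠DSG = 65.10° ✓; |SG| = 29.00 ✗.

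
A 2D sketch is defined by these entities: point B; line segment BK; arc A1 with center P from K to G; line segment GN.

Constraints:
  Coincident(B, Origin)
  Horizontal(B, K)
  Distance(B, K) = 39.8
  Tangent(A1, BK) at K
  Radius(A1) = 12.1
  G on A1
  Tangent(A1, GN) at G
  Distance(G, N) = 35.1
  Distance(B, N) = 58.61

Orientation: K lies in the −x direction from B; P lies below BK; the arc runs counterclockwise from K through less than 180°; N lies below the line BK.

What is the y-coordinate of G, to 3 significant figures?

-18.1

B is at the origin; B and K share the same y with |BK| = 39.8 and K on the −x side, so K = (-39.8, 0.00). The tangent condition forces PK to be normal to BK, so P = K + (0, -12.1) = (-39.8, -12.1). Since PG ⟂ GN (tangency), |PN| = √(12.1² + 35.1²) = 37.1 regardless of where G sits on A1. So N lies on both circle(B, 58.61) and circle(P, 37.1); the below-BK intersection is N = (-32.8, -48.6). G is the foot of the tangent from N: G = (-50.3, -18.1).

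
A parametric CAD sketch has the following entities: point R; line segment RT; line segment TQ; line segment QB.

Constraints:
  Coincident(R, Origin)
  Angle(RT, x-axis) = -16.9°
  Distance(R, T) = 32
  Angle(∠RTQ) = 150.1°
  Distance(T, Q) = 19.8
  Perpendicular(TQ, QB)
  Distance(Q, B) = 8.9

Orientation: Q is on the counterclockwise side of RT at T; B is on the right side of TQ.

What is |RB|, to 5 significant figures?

53.644

R is at the origin; RT runs at -16.9° with length 32.0, so T = 32.0·(cos -16.9°, sin -16.9°) = (30.618, -9.3025). ∠RTQ = 150.1°, so TQ runs at -16.9° + (180° − 150.1°) = 13.000° from the x-axis; with |TQ| = 19.8, Q = T + 19.8·(cos 13.000°, sin 13.000°) = (49.911, -4.8484). TQ is perpendicular to QB; with |QB| = 8.9 on the right of TQ, B = Q + 8.9·(0.22495, -0.97437) = (51.913, -13.520). Then |RB| = |B − R| = 53.644.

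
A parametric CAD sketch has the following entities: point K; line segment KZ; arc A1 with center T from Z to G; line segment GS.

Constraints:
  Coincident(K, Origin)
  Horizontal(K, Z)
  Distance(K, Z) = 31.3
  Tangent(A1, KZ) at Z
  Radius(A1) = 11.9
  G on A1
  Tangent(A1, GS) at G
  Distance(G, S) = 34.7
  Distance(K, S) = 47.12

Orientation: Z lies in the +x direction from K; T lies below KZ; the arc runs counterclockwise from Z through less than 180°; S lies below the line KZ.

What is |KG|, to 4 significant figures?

22.07

Checks: |TG| = 11.90 ✓; ∠(TG, GS) = 90.00° ✓; |GS| = 34.70 ✓; |KS| = 47.12 ✓.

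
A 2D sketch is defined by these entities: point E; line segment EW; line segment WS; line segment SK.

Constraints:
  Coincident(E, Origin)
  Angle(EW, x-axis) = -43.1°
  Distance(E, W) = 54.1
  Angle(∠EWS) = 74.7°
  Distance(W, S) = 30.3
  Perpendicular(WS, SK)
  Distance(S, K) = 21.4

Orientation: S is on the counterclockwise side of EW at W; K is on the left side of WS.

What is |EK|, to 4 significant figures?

34.70

E is at the origin; EW runs at -43.1° with length 54.1, so W = 54.1·(cos -43.1°, sin -43.1°) = (39.50, -36.97). ∠EWS = 74.7°, so WS runs at -43.1° + (180° − 74.7°) = 62.20° from the x-axis; with |WS| = 30.3, S = W + 30.3·(cos 62.20°, sin 62.20°) = (53.63, -10.16). The perpendicularity gives SK at right angles to WS; with |SK| = 21.4 on the left of WS, K = S + 21.4·(-0.8846, 0.4664) = (34.70, -0.1816). Then |EK| = |K − E| = 34.70.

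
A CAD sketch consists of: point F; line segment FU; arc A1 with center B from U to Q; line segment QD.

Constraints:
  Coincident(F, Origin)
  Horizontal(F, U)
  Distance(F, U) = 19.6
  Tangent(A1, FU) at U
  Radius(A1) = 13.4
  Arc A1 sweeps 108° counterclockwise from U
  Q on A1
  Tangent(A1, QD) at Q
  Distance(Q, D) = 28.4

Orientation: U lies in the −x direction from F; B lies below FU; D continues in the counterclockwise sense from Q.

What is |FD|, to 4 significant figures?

50.40

On A1, U sits at bearing 90° from B; a 108° counterclockwise sweep puts Q at bearing 198°, so Q = B + 13.4·(cos 198°, sin 198°) = (-32.34, -17.54). Tangency of A1 to QD means the radius BQ is perpendicular to QD, so QD runs along (−sin 198°, cos 198°); with |QD| = 28.4, D = (-23.57, -44.55). Then |FD| = |D − F| = 50.40.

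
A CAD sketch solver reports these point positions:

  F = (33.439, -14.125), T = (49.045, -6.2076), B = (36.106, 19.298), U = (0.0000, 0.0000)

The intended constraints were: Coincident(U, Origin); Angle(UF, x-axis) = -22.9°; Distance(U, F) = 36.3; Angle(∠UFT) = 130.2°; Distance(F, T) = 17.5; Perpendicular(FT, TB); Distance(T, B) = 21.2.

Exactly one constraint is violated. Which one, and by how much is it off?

Distance(T, B) = 21.2 — off by 7.40.

U = (0.00, 0.00) ✓; UF at -22.90° ✓; |UF| = 36.30 ✓; ∠UFT = 130.2° ✓; |FT| = 17.50 ✓; ∠(FT, TB) = 90.00° ✓; |TB| = 28.60 ✗.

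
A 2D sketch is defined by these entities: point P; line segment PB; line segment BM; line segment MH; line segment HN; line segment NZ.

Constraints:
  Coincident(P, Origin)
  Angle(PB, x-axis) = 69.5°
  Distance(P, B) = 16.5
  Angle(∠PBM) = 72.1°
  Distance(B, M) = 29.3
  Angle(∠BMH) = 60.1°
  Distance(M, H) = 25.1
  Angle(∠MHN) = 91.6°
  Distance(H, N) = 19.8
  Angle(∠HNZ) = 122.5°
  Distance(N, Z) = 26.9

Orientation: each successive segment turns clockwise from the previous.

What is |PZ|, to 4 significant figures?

31.12

P is at the origin; PB runs at 69.5° with length 16.5, so B = (5.778, 15.46). ∠PBM = 72.1° gives BM at -38.40° from the x-axis; with |BM| = 29.3, M = (28.74, -2.745). ∠BMH = 60.1° gives MH at -158.3° from the x-axis; with |MH| = 25.1, H = (5.419, -12.03). ∠MHN = 91.6° gives HN at 113.3° from the x-axis; with |HN| = 19.8, N = (-2.412, 6.160). ∠HNZ = 122.5° gives NZ at 55.80° from the x-axis; with |NZ| = 26.9, Z = (12.71, 28.41). Then |PZ| = |Z − P| = 31.12.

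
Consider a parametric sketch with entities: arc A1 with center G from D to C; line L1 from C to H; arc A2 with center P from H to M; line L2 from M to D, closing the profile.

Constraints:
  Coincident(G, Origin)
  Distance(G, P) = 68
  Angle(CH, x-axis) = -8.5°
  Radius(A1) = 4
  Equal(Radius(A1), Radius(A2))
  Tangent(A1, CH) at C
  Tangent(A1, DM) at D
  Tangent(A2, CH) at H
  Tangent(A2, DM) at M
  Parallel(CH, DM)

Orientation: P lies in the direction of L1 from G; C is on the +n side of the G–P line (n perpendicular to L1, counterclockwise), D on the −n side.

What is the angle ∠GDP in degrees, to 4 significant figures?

86.63°

G is at the origin and P lies 68.0 along u from G, so P = 68.0·u = (67.25, -10.05). Tangency of A1 to both parallel lines with radius 4.0 puts C and D at G ± 4.0·n: C = (0.5912, 3.956), D = (-0.5912, -3.956). Then cos ∠GDP = DG·DP / (|DG||DP|), giving 86.63°.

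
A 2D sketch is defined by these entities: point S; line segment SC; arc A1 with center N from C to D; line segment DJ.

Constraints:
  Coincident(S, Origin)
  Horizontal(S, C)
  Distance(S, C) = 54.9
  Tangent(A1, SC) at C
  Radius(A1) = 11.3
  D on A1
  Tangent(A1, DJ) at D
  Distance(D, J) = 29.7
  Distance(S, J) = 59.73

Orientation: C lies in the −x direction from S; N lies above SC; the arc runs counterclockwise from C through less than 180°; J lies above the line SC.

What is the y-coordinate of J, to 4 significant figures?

40.95

S is at the origin; SC is horizontal with |SC| = 54.9 and C on the −x side, so C = (-54.90, 0.000). A1 meets SC tangentially, so NC is at right angles to SC, so N = C + (0, 11.3) = (-54.90, 11.30). Since ND ⟂ DJ (tangency), |NJ| = √(11.3² + 29.7²) = 31.78 regardless of where D sits on A1. So J lies on both circle(S, 59.73) and circle(N, 31.78); the above-SC intersection is J = (-43.48, 40.95). D is the foot of the tangent from J: D = (-43.60, 11.25).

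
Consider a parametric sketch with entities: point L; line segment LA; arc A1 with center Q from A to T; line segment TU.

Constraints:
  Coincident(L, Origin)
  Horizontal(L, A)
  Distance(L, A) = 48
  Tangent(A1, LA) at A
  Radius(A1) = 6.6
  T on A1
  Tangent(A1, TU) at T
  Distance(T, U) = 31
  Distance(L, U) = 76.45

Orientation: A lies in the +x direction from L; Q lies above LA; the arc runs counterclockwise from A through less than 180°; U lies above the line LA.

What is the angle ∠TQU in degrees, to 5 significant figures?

77.981°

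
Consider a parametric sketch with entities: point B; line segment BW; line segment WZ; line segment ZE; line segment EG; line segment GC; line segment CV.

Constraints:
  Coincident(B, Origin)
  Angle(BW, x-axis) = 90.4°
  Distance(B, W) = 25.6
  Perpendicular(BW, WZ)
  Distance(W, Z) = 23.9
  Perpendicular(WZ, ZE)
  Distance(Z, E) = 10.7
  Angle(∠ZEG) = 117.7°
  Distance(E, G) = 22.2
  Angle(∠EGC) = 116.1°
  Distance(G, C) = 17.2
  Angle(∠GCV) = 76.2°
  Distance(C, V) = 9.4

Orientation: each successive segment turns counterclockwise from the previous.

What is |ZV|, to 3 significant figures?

26.8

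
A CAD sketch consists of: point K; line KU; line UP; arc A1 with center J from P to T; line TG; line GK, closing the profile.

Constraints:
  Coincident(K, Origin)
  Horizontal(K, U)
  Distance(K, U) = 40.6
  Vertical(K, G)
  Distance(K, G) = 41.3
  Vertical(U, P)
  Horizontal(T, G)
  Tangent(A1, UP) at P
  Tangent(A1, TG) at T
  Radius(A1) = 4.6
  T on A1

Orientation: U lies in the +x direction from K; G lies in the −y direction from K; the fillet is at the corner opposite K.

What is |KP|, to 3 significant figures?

54.7

The virtual corner opposite K is at (40.6, -41.3). A1 meets UP tangentially, so JP is at right angles to UP and the tangent condition forces JT to be normal to TG, with radius 4.6, so the center J sits 4.6 in from both sides at J = (36.0, -36.7). That places the tangent points at P = (40.6, -36.7) on UP and T = (36.0, -41.3) on TG. Then |KP| = |P − K| = 54.7.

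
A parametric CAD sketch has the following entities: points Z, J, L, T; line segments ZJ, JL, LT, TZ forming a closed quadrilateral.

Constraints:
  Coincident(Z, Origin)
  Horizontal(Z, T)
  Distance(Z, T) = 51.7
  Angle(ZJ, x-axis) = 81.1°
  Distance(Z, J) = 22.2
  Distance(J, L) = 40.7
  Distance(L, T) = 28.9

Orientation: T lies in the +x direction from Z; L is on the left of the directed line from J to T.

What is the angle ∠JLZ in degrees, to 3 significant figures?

24.2°

Checks: |JL| = 40.70 ✓; |LT| = 28.90 ✓.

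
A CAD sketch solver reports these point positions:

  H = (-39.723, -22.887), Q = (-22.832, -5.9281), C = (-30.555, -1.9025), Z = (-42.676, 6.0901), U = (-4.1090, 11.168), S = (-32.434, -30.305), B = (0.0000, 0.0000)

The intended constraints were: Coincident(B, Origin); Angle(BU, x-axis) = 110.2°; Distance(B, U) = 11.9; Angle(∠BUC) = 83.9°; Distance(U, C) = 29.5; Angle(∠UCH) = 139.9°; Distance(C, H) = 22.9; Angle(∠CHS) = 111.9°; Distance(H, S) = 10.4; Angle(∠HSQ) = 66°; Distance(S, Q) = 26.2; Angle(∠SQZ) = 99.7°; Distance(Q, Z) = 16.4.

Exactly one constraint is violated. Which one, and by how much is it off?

Distance(Q, Z) = 16.4 — off by 6.80.

B = (0.00, 0.00) ✓; BU at 110.2° ✓; |BU| = 11.90 ✓; ∠BUC = 83.90° ✓; |UC| = 29.50 ✓; ∠UCH = 139.9° ✓; |CH| = 22.90 ✓; ∠CHS = 111.9° ✓; |HS| = 10.40 ✓; ∠HSQ = 66.00° ✓; |SQ| = 26.20 ✓; ∠SQZ = 99.70° ✓; |QZ| = 23.20 ✗.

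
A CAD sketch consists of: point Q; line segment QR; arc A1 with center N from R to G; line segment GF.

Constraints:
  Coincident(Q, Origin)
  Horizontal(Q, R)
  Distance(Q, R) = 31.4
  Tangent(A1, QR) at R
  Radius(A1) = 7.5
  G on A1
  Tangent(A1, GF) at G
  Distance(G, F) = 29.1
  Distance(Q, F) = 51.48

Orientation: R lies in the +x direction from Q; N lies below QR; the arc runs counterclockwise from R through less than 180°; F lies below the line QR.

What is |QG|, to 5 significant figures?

26.561

Checks: |NG| = 7.500 ✓; ∠(NG, GF) = 90.00° ✓; |GF| = 29.10 ✓; |QF| = 51.48 ✓.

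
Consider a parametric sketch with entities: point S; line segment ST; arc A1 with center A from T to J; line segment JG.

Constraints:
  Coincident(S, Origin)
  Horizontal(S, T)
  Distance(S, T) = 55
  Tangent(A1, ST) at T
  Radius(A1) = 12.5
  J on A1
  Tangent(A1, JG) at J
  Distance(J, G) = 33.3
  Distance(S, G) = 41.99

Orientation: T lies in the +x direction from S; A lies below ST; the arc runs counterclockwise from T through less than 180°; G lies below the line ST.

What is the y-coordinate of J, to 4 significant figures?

-5.474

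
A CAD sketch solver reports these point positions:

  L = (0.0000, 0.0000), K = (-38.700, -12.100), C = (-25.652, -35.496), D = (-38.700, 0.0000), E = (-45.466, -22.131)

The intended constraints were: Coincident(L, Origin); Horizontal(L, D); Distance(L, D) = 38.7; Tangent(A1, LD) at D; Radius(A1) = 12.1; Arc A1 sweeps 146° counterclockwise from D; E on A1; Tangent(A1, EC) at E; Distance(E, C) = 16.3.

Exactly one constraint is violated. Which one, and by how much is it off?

Distance(E, C) = 16.3 — off by 7.60.

L = (0.00, 0.00) ✓; L.y = 0.00, D.y = 0.00 ✓; |LD| = 38.70 ✓; ∠(KD, DL) = 90.00° ✓; |KD| = 12.10 ✓; bearing(K→E) − bearing(K→D) = 146.0° ✓; |KE| = 12.10 ✓; ∠(KE, EC) = 90.00° ✓; |EC| = 23.90 ✗.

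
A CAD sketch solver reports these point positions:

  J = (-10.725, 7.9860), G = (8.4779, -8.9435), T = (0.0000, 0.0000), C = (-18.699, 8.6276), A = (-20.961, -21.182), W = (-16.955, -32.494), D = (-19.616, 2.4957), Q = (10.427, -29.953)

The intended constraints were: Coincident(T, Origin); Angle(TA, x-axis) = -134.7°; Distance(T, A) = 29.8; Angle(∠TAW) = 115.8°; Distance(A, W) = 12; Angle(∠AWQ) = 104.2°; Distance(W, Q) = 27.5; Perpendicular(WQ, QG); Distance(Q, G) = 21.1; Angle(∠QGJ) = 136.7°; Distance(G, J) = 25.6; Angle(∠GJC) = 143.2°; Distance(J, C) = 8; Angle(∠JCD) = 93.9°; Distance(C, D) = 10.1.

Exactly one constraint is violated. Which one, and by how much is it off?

Distance(C, D) = 10.1 — off by 3.90.

T = (0.00, 0.00) ✓; TA at -134.7° ✓; |TA| = 29.80 ✓; ∠TAW = 115.8° ✓; |AW| = 12.00 ✓; ∠AWQ = 104.2° ✓; |WQ| = 27.50 ✓; ∠(WQ, QG) = 90.00° ✓; |QG| = 21.10 ✓; ∠QGJ = 136.7° ✓; |GJ| = 25.60 ✓; ∠GJC = 143.2° ✓; |JC| = 8.000 ✓; ∠JCD = 93.91° ✓; |CD| = 6.200 ✗.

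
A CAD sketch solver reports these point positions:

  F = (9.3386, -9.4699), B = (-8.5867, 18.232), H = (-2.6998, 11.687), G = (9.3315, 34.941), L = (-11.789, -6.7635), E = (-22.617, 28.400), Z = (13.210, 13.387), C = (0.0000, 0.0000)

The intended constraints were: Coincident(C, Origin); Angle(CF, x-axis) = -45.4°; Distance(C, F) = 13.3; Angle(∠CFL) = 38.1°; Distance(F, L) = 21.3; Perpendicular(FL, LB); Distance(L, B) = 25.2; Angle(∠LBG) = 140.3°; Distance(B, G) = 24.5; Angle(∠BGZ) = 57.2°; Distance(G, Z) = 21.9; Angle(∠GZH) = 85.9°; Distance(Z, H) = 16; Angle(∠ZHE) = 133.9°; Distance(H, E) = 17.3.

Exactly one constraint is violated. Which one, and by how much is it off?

Distance(H, E) = 17.3 — off by 8.70.

C = (0.00, 0.00) ✓; CF at -45.40° ✓; |CF| = 13.30 ✓; ∠CFL = 38.10° ✓; |FL| = 21.30 ✓; ∠(FL, LB) = 90.00° ✓; |LB| = 25.20 ✓; ∠LBG = 140.3° ✓; |BG| = 24.50 ✓; ∠BGZ = 57.20° ✓; |GZ| = 21.90 ✓; ∠GZH = 85.90° ✓; |ZH| = 16.00 ✓; ∠ZHE = 133.9° ✓; |HE| = 26.00 ✗.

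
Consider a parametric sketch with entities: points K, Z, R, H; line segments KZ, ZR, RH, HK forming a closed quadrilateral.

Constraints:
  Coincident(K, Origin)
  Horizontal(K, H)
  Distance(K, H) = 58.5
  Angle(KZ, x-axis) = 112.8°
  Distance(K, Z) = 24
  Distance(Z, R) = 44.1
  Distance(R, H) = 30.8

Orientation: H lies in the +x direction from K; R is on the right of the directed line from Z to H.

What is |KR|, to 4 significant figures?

27.81

K is at the origin; K and H share the same y with |KH| = 58.5 and H in +x, so H = (58.5, 0). KZ runs at 112.8° with |KZ| = 24.0, so Z = (-9.300, 22.12). R is determined by |ZR| = 44.1 and |RH| = 30.8 together: it lies at the intersection of circle(Z, 44.1) and circle(H, 30.8). With |ZH| = 71.32, the foot of the radical line on ZH is 42.64 from Z and the perpendicular offset is √(44.1² − 42.64²) = 11.24. Taking the right-of-ZH solution: R = (27.75, -1.790).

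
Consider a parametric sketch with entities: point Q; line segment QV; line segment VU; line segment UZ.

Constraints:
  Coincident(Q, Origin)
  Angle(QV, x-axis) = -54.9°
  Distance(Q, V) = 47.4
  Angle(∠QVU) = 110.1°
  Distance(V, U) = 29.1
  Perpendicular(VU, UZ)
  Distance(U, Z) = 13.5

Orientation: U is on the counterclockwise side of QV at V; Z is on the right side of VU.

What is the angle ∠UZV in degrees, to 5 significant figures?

65.113°

Q is at the origin; QV runs at -54.9° with length 47.4, so V = 47.4·(cos -54.9°, sin -54.9°) = (27.255, -38.780). ∠QVU = 110.1°, so VU runs at -54.9° + (180° − 110.1°) = 15.000° from the x-axis; with |VU| = 29.1, U = V + 29.1·(cos 15.000°, sin 15.000°) = (55.364, -31.249). VU is perpendicular to UZ; with |UZ| = 13.5 on the right of VU, Z = U + 13.5·(0.25882, -0.96593) = (58.858, -44.289). Then cos ∠UZV = ZU·ZV / (|ZU||ZV|), giving 65.113°.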